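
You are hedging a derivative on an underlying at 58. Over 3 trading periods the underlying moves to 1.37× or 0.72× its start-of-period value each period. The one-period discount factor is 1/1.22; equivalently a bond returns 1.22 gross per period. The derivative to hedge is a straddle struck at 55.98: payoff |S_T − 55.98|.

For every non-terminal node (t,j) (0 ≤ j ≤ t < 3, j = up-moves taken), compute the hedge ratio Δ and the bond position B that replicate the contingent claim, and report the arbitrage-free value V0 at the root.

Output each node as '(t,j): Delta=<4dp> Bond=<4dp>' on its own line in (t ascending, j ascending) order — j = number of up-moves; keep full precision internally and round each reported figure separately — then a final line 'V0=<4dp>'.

(0,0): Delta=0.7758 Bond=-15.3571
(1,0): Delta=0.0406 Bond=11.9648
(1,1): Delta=0.8917 Bond=-27.9458
(2,0): Delta=-1.0000 Bond=45.8852
(2,1): Delta=0.2047 Bond=5.2105
(2,2): Delta=1.0000 Bond=-45.8852
V0=29.6378

No-arbitrage ⇒ martingale measure with p* = (R−d)/(u−d) = 0.7692.
Terminal values V(3,·): V(3,0)=34.3316, V(3,1)=14.7879, V(3,2)=22.3993, V(3,3)=93.1585
(2,0): S=30.0672. Δ = (V_up−V_dn)/(S_up−S_dn) = (14.7879−34.3316)/(41.1921−21.6484) = -1.0000. V = [p*·14.7879 + (1−p*)·34.3316]/1.22 = 15.8180. B = V − Δ·S = 45.8852.
(2,1): S=57.2112. Δ = (V_up−V_dn)/(S_up−S_dn) = (22.3993−14.7879)/(78.3793−41.1921) = 0.2047. V = [p*·22.3993 + (1−p*)·14.7879]/1.22 = 16.9204. B = V − Δ·S = 5.2105.
(2,2): S=108.8602. Δ = (V_up−V_dn)/(S_up−S_dn) = (93.1585−22.3993)/(149.1385−78.3793) = 1.0000. V = [p*·93.1585 + (1−p*)·22.3993]/1.22 = 62.9750. B = V − Δ·S = -45.8852.
(1,0): S=41.7600. Δ = (V_up−V_dn)/(S_up−S_dn) = (16.9204−15.8180)/(57.2112−30.0672) = 0.0406. V = [p*·16.9204 + (1−p*)·15.8180]/1.22 = 13.6607. B = V − Δ·S = 11.9648.
(1,1): S=79.4600. Δ = (V_up−V_dn)/(S_up−S_dn) = (62.9750−16.9204)/(108.8602−57.2112) = 0.8917. V = [p*·62.9750 + (1−p*)·16.9204]/1.22 = 42.9074. B = V − Δ·S = -27.9458.
(0,0): S=58.0000. Δ = (V_up−V_dn)/(S_up−S_dn) = (42.9074−13.6607)/(79.4600−41.7600) = 0.7758. V = [p*·42.9074 + (1−p*)·13.6607]/1.22 = 29.6378. B = V − Δ·S = -15.3571.
The time-0 hedge costs 29.6378, which is the no-arbitrage price.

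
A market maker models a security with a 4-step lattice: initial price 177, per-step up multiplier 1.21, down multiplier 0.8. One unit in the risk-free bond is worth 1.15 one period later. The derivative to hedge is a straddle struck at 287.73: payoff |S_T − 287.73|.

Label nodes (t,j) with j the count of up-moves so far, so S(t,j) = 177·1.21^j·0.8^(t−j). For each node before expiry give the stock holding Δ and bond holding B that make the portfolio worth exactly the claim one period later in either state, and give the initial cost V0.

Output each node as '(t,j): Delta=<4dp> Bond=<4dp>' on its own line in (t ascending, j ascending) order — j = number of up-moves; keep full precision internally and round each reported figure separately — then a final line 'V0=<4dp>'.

(0,0): Delta=0.0335 Bond=37.2492
(1,0): Delta=-1.0000 Bond=189.1871
(1,1): Delta=0.1507 Bond=17.7479
(2,0): Delta=-1.0000 Bond=217.5652
(2,1): Delta=-1.0000 Bond=217.5652
(2,2): Delta=0.2811 Bond=-13.3880
(3,0): Delta=-1.0000 Bond=250.2000
(3,1): Delta=-1.0000 Bond=250.2000
(3,2): Delta=-1.0000 Bond=250.2000
(3,3): Delta=0.4263 Bond=-60.9269
V0=43.1874

Since d<R<u, set p* = (R−d)/(u−d) = 0.8537; price each node as the discounted p*-expectation of its children.
At expiry t=4: V(4,0)=215.2308, V(4,1)=178.0750, V(4,2)=121.8768, V(4,3)=36.8770, V(4,4)=91.6852
  t=3,j=0: stock 90.6240 → up 109.6550 (V=178.0750), down 72.4992 (V=215.2308). Price 159.5760; hedge Δ=-1.0000, bond B=250.2000.
  t=3,j=1: stock 137.0688 → up 165.8532 (V=121.8768), down 109.6550 (V=178.0750). Price 113.1312; hedge Δ=-1.0000, bond B=250.2000.
  t=3,j=2: stock 207.3166 → up 250.8530 (V=36.8770), down 165.8532 (V=121.8768). Price 42.8834; hedge Δ=-1.0000, bond B=250.2000.
  t=3,j=3: stock 313.5663 → up 379.4152 (V=91.6852), down 250.8530 (V=36.8770). Price 72.7517; hedge Δ=0.4263, bond B=-60.9269.
  t=2,j=0: stock 113.2800 → up 137.0688 (V=113.1312), down 90.6240 (V=159.5760). Price 104.2852; hedge Δ=-1.0000, bond B=217.5652.
  t=2,j=1: stock 171.3360 → up 207.3166 (V=42.8834), down 137.0688 (V=113.1312). Price 46.2292; hedge Δ=-1.0000, bond B=217.5652.
  t=2,j=2: stock 259.1457 → up 313.5663 (V=72.7517), down 207.3166 (V=42.8834). Price 59.4615; hedge Δ=0.2811, bond B=-13.3880.
  t=1,j=0: stock 141.6000 → up 171.3360 (V=46.2292), down 113.2800 (V=104.2852). Price 47.5871; hedge Δ=-1.0000, bond B=189.1871.
  t=1,j=1: stock 214.1700 → up 259.1457 (V=59.4615), down 171.3360 (V=46.2292). Price 50.0218; hedge Δ=0.1507, bond B=17.7479.
  t=0,j=0: stock 177.0000 → up 214.1700 (V=50.0218), down 141.6000 (V=47.5871). Price 43.1874; hedge Δ=0.0335, bond B=37.2492.
Root portfolio cost Δ·177+B reproduces V0=43.1874.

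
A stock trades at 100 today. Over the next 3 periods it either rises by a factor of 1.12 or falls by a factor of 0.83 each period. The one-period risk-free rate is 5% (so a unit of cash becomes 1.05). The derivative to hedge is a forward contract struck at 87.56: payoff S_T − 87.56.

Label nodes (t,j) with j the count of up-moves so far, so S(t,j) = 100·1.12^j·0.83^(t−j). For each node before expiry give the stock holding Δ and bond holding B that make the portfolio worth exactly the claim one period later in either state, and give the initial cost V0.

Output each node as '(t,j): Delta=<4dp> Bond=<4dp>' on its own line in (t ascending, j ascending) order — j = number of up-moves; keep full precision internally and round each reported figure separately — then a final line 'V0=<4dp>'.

(0,0): Delta=1.0000 Bond=-75.6376
(1,0): Delta=1.0000 Bond=-79.4195
(1,1): Delta=1.0000 Bond=-79.4195
(2,0): Delta=1.0000 Bond=-83.3905
(2,1): Delta=1.0000 Bond=-83.3905
(2,2): Delta=1.0000 Bond=-83.3905
V0=24.3624

The replicating-portfolio and risk-neutral prices coincide; use p* = (1.05−0.83)/(1.12−0.83) = 0.7586 for the latter.
Terminal payoffs: V(3,0)=-30.3813, V(3,1)=-10.4032, V(3,2)=16.5552, V(3,3)=52.9328
Node (2,0) S=68.8900: V=(p*·-10.4032+(1−p*)·-30.3813)/1.05=-14.5005; Δ=(-10.4032−-30.3813)/(77.1568−57.1787)=1.0000; B=V−Δ·S=-83.3905
Node (2,1) S=92.9600: V=(p*·16.5552+(1−p*)·-10.4032)/1.05=9.5695; Δ=(16.5552−-10.4032)/(104.1152−77.1568)=1.0000; B=V−Δ·S=-83.3905
Node (2,2) S=125.4400: V=(p*·52.9328+(1−p*)·16.5552)/1.05=42.0495; Δ=(52.9328−16.5552)/(140.4928−104.1152)=1.0000; B=V−Δ·S=-83.3905
Node (1,0) S=83.0000: V=(p*·9.5695+(1−p*)·-14.5005)/1.05=3.5805; Δ=(9.5695−-14.5005)/(92.9600−68.8900)=1.0000; B=V−Δ·S=-79.4195
Node (1,1) S=112.0000: V=(p*·42.0495+(1−p*)·9.5695)/1.05=32.5805; Δ=(42.0495−9.5695)/(125.4400−92.9600)=1.0000; B=V−Δ·S=-79.4195
Node (0,0) S=100.0000: V=(p*·32.5805+(1−p*)·3.5805)/1.05=24.3624; Δ=(32.5805−3.5805)/(112.0000−83.0000)=1.0000; B=V−Δ·S=-75.6376
Check: Δ(0,0)·S0 + B(0,0) = 24.3624 = V0.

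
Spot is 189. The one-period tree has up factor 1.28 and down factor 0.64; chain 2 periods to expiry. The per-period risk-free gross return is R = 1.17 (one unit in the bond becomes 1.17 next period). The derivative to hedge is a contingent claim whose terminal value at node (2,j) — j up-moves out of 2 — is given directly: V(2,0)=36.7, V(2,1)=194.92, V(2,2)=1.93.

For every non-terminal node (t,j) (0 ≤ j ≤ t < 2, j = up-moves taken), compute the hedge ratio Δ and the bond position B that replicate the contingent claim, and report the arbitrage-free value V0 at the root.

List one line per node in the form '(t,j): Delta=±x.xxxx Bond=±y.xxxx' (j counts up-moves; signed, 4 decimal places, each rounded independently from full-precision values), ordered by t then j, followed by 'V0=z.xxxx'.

Risk-neutral probability p* = (R−d)/(u−d) = (1.17−0.64)/(1.28−0.64) = 0.8281.
At expiry t=2: V(2,0)=36.7000, V(2,1)=194.9200, V(2,2)=1.9300
(1,0): S=120.9600. Δ = (V_up−V_dn)/(S_up−S_dn) = (194.9200−36.7000)/(154.8288−77.4144) = 2.0438. V = [p*·194.9200 + (1−p*)·36.7000]/1.17 = 143.3555. B = V − Δ·S = -103.8632.
(1,1): S=241.9200. Δ = (V_up−V_dn)/(S_up−S_dn) = (1.9300−194.9200)/(309.6576−154.8288) = -1.2465. V = [p*·1.9300 + (1−p*)·194.9200]/1.17 = 30.0001. B = V − Δ·S = 331.5470.
(0,0): S=189.0000. Δ = (V_up−V_dn)/(S_up−S_dn) = (30.0001−143.3555)/(241.9200−120.9600) = -0.9371. V = [p*·30.0001 + (1−p*)·143.3555]/1.17 = 42.2932. B = V − Δ·S = 219.4110.
The time-0 hedge costs 42.2932, which is the no-arbitrage price.

(0,0): Delta=-0.9371 Bond=219.4110
(1,0): Delta=2.0438 Bond=-103.8632
(1,1): Delta=-1.2465 Bond=331.5470
V0=42.2932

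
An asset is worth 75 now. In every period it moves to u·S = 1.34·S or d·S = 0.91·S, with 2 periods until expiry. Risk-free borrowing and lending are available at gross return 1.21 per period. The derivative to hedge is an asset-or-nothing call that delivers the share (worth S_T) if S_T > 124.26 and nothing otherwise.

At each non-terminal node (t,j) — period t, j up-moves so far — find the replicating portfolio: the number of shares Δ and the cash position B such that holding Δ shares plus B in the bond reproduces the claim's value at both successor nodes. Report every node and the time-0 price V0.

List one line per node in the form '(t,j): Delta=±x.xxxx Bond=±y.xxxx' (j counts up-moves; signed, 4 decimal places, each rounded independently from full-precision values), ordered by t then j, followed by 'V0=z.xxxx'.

(0,0): Delta=2.4077 Bond=-135.8082
(1,0): Delta=0.0000 Bond=0.0000
(1,1): Delta=3.1163 Bond=-235.5366
V0=44.7719

No-arbitrage ⇒ martingale measure with p* = (R−d)/(u−d) = 0.6977.
Terminal payoffs: V(2,0)=0.0000, V(2,1)=0.0000, V(2,2)=134.6700
(1,0): S=68.2500. Δ = (V_up−V_dn)/(S_up−S_dn) = (0.0000−0.0000)/(91.4550−62.1075) = 0.0000. V = [p*·0.0000 + (1−p*)·0.0000]/1.21 = 0.0000. B = V − Δ·S = 0.0000.
(1,1): S=100.5000. Δ = (V_up−V_dn)/(S_up−S_dn) = (134.6700−0.0000)/(134.6700−91.4550) = 3.1163. V = [p*·134.6700 + (1−p*)·0.0000]/1.21 = 77.6494. B = V − Δ·S = -235.5366.
(0,0): S=75.0000. Δ = (V_up−V_dn)/(S_up−S_dn) = (77.6494−0.0000)/(100.5000−68.2500) = 2.4077. V = [p*·77.6494 + (1−p*)·0.0000]/1.21 = 44.7719. B = V − Δ·S = -135.8082.
Root portfolio cost Δ·75+B reproduces V0=44.7719.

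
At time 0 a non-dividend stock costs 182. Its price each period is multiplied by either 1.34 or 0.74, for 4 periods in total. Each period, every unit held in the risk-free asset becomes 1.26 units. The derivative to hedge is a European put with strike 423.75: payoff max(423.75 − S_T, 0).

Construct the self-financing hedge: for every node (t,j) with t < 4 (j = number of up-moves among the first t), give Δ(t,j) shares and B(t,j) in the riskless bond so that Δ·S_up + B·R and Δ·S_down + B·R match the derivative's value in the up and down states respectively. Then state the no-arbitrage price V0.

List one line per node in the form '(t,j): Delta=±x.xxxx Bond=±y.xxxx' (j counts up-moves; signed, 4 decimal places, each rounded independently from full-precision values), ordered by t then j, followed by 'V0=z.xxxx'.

Risk-neutral probability p* = (R−d)/(u−d) = (1.26−0.74)/(1.34−0.74) = 0.8667.
Payoff layer (t=4): V(4,0)=369.1744, V(4,1)=324.9240, V(4,2)=244.7948, V(4,3)=99.6959, V(4,4)=0.0000
(3,0): S=73.7508. Δ = (V_up−V_dn)/(S_up−S_dn) = (324.9240−369.1744)/(98.8260−54.5756) = -1.0000. V = [p*·324.9240 + (1−p*)·369.1744]/1.26 = 262.5588. B = V − Δ·S = 336.3095.
(3,1): S=133.5487. Δ = (V_up−V_dn)/(S_up−S_dn) = (244.7948−324.9240)/(178.9552−98.8260) = -1.0000. V = [p*·244.7948 + (1−p*)·324.9240]/1.26 = 202.7608. B = V − Δ·S = 336.3095.
(3,2): S=241.8314. Δ = (V_up−V_dn)/(S_up−S_dn) = (99.6959−244.7948)/(324.0541−178.9552) = -1.0000. V = [p*·99.6959 + (1−p*)·244.7948]/1.26 = 94.4781. B = V − Δ·S = 336.3095.
(3,3): S=437.9109. Δ = (V_up−V_dn)/(S_up−S_dn) = (0.0000−99.6959)/(586.8006−324.0541) = -0.3794. V = [p*·0.0000 + (1−p*)·99.6959]/1.26 = 10.5498. B = V − Δ·S = 176.7097.
(2,0): S=99.6632. Δ = (V_up−V_dn)/(S_up−S_dn) = (202.7608−262.5588)/(133.5487−73.7508) = -1.0000. V = [p*·202.7608 + (1−p*)·262.5588]/1.26 = 167.2491. B = V − Δ·S = 266.9123.
(2,1): S=180.4712. Δ = (V_up−V_dn)/(S_up−S_dn) = (94.4781−202.7608)/(241.8314−133.5487) = -1.0000. V = [p*·94.4781 + (1−p*)·202.7608]/1.26 = 86.4411. B = V − Δ·S = 266.9123.
(2,2): S=326.7992. Δ = (V_up−V_dn)/(S_up−S_dn) = (10.5498−94.4781)/(437.9109−241.8314) = -0.4280. V = [p*·10.5498 + (1−p*)·94.4781]/1.26 = 17.2542. B = V − Δ·S = 157.1347.
(1,0): S=134.6800. Δ = (V_up−V_dn)/(S_up−S_dn) = (86.4411−167.2491)/(180.4712−99.6632) = -1.0000. V = [p*·86.4411 + (1−p*)·167.2491]/1.26 = 77.1552. B = V − Δ·S = 211.8352.
(1,1): S=243.8800. Δ = (V_up−V_dn)/(S_up−S_dn) = (17.2542−86.4411)/(326.7992−180.4712) = -0.4728. V = [p*·17.2542 + (1−p*)·86.4411]/1.26 = 21.0152. B = V − Δ·S = 136.3267.
(0,0): S=182.0000. Δ = (V_up−V_dn)/(S_up−S_dn) = (21.0152−77.1552)/(243.8800−134.6800) = -0.5141. V = [p*·21.0152 + (1−p*)·77.1552]/1.26 = 22.6194. B = V − Δ·S = 116.1861.
Each (Δ,B) replicates both successor values, so the strategy is self-financing and V0 is arbitrage-free.

(0,0): Delta=-0.5141 Bond=116.1861
(1,0): Delta=-1.0000 Bond=211.8352
(1,1): Delta=-0.4728 Bond=136.3267
(2,0): Delta=-1.0000 Bond=266.9123
(2,1): Delta=-1.0000 Bond=266.9123
(2,2): Delta=-0.4280 Bond=157.1347
(3,0): Delta=-1.0000 Bond=336.3095
(3,1): Delta=-1.0000 Bond=336.3095
(3,2): Delta=-1.0000 Bond=336.3095
(3,3): Delta=-0.3794 Bond=176.7097
V0=22.6194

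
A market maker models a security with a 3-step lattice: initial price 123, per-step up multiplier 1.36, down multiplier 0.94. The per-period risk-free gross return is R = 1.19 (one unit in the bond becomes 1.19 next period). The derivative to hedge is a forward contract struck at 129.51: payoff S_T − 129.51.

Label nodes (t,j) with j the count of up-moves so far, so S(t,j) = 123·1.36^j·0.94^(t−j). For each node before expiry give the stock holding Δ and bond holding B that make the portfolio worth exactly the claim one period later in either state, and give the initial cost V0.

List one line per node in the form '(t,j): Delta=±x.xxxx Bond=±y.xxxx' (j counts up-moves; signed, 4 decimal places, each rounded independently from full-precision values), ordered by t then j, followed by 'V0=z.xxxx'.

(0,0): Delta=1.0000 Bond=-76.8533
(1,0): Delta=1.0000 Bond=-91.4554
(1,1): Delta=1.0000 Bond=-91.4554
(2,0): Delta=1.0000 Bond=-108.8319
(2,1): Delta=1.0000 Bond=-108.8319
(2,2): Delta=1.0000 Bond=-108.8319
V0=46.1467

Since d<R<u, set p* = (R−d)/(u−d) = 0.5952; price each node as the discounted p*-expectation of its children.
At expiry t=3: V(3,0)=-27.3482, V(3,1)=18.2986, V(3,2)=84.3408, V(3,3)=179.8911
Node (2,0) S=108.6828: V=(p*·18.2986+(1−p*)·-27.3482)/1.19=-0.1491; Δ=(18.2986−-27.3482)/(147.8086−102.1618)=1.0000; B=V−Δ·S=-108.8319
Node (2,1) S=157.2432: V=(p*·84.3408+(1−p*)·18.2986)/1.19=48.4113; Δ=(84.3408−18.2986)/(213.8508−147.8086)=1.0000; B=V−Δ·S=-108.8319
Node (2,2) S=227.5008: V=(p*·179.8911+(1−p*)·84.3408)/1.19=118.6689; Δ=(179.8911−84.3408)/(309.4011−213.8508)=1.0000; B=V−Δ·S=-108.8319
Node (1,0) S=115.6200: V=(p*·48.4113+(1−p*)·-0.1491)/1.19=24.1646; Δ=(48.4113−-0.1491)/(157.2432−108.6828)=1.0000; B=V−Δ·S=-91.4554
Node (1,1) S=167.2800: V=(p*·118.6689+(1−p*)·48.4113)/1.19=75.8246; Δ=(118.6689−48.4113)/(227.5008−157.2432)=1.0000; B=V−Δ·S=-91.4554
Node (0,0) S=123.0000: V=(p*·75.8246+(1−p*)·24.1646)/1.19=46.1467; Δ=(75.8246−24.1646)/(167.2800−115.6200)=1.0000; B=V−Δ·S=-76.8533
Check: Δ(0,0)·S0 + B(0,0) = 46.1467 = V0.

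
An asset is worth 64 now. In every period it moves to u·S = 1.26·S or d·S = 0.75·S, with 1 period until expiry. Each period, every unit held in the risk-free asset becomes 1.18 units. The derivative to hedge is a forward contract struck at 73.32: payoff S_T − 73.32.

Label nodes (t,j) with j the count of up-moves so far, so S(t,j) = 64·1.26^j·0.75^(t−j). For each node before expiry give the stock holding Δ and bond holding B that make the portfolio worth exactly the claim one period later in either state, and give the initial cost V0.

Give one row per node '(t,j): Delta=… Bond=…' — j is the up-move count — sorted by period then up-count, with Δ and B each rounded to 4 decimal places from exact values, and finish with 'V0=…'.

Since d<R<u, set p* = (R−d)/(u−d) = 0.8431; price each node as the discounted p*-expectation of its children.
Payoff layer (t=1): V(1,0)=-25.3200, V(1,1)=7.3200
  t=0,j=0: stock 64.0000 → up 80.6400 (V=7.3200), down 48.0000 (V=-25.3200). Price 1.8644; hedge Δ=1.0000, bond B=-62.1356.
Self-financing check: at every node Δ·S+B equals the discounted successor values.

(0,0): Delta=1.0000 Bond=-62.1356
V0=1.8644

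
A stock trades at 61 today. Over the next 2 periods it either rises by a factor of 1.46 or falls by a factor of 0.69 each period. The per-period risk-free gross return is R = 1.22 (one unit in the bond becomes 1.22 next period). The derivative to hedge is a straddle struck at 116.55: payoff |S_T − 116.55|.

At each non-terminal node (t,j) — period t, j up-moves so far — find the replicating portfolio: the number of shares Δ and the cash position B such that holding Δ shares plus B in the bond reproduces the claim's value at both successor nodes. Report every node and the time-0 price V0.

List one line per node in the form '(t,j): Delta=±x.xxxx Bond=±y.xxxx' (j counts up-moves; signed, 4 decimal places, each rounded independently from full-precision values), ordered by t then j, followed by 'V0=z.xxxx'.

(0,0): Delta=-0.6762 Bond=67.1352
(1,0): Delta=-1.0000 Bond=95.5328
(1,1): Delta=-0.6069 Bond=75.7339
V0=25.8857

No-arbitrage ⇒ martingale measure with p* = (R−d)/(u−d) = 0.6883.
Payoff layer (t=2): V(2,0)=87.5079, V(2,1)=55.0986, V(2,2)=13.4776
Node (1,0) S=42.0900: V=(p*·55.0986+(1−p*)·87.5079)/1.22=53.4428; Δ=(55.0986−87.5079)/(61.4514−29.0421)=-1.0000; B=V−Δ·S=95.5328
Node (1,1) S=89.0600: V=(p*·13.4776+(1−p*)·55.0986)/1.22=21.6806; Δ=(13.4776−55.0986)/(130.0276−61.4514)=-0.6069; B=V−Δ·S=75.7339
Node (0,0) S=61.0000: V=(p*·21.6806+(1−p*)·53.4428)/1.22=25.8857; Δ=(21.6806−53.4428)/(89.0600−42.0900)=-0.6762; B=V−Δ·S=67.1352
Self-financing check: at every node Δ·S+B equals the discounted successor values.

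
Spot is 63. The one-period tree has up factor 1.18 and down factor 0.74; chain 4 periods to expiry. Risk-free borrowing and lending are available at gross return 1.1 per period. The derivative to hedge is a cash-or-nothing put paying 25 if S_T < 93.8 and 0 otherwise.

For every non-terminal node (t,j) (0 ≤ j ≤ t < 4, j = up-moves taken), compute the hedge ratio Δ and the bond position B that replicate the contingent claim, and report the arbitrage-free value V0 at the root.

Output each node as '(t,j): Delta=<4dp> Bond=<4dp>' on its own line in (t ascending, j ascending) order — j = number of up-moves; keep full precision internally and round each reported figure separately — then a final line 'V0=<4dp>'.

(0,0): Delta=-0.3711 Bond=32.8042
(1,0): Delta=0.0000 Bond=18.7829
(1,1): Delta=-0.4228 Bond=39.9295
(2,0): Delta=0.0000 Bond=20.6612
(2,1): Delta=0.0000 Bond=20.6612
(2,2): Delta=-0.4818 Bond=49.0916
(3,0): Delta=0.0000 Bond=22.7273
(3,1): Delta=0.0000 Bond=22.7273
(3,2): Delta=0.0000 Bond=22.7273
(3,3): Delta=-0.5489 Bond=60.9504
V0=9.4234

The replicating-portfolio and risk-neutral prices coincide; use p* = (1.1−0.74)/(1.18−0.74) = 0.8182 for the latter.
Payoff layer (t=4): V(4,0)=25.0000, V(4,1)=25.0000, V(4,2)=25.0000, V(4,3)=25.0000, V(4,4)=0.0000
Node (3,0) S=25.5291: V=(p*·25.0000+(1−p*)·25.0000)/1.1=22.7273; Δ=(25.0000−25.0000)/(30.1244−18.8915)=0.0000; B=V−Δ·S=22.7273
Node (3,1) S=40.7086: V=(p*·25.0000+(1−p*)·25.0000)/1.1=22.7273; Δ=(25.0000−25.0000)/(48.0361−30.1244)=0.0000; B=V−Δ·S=22.7273
Node (3,2) S=64.9137: V=(p*·25.0000+(1−p*)·25.0000)/1.1=22.7273; Δ=(25.0000−25.0000)/(76.5982−48.0361)=0.0000; B=V−Δ·S=22.7273
Node (3,3) S=103.5110: V=(p*·0.0000+(1−p*)·25.0000)/1.1=4.1322; Δ=(0.0000−25.0000)/(122.1430−76.5982)=-0.5489; B=V−Δ·S=60.9504
Node (2,0) S=34.4988: V=(p*·22.7273+(1−p*)·22.7273)/1.1=20.6612; Δ=(22.7273−22.7273)/(40.7086−25.5291)=0.0000; B=V−Δ·S=20.6612
Node (2,1) S=55.0116: V=(p*·22.7273+(1−p*)·22.7273)/1.1=20.6612; Δ=(22.7273−22.7273)/(64.9137−40.7086)=0.0000; B=V−Δ·S=20.6612
Node (2,2) S=87.7212: V=(p*·4.1322+(1−p*)·22.7273)/1.1=6.8301; Δ=(4.1322−22.7273)/(103.5110−64.9137)=-0.4818; B=V−Δ·S=49.0916
Node (1,0) S=46.6200: V=(p*·20.6612+(1−p*)·20.6612)/1.1=18.7829; Δ=(20.6612−20.6612)/(55.0116−34.4988)=0.0000; B=V−Δ·S=18.7829
Node (1,1) S=74.3400: V=(p*·6.8301+(1−p*)·20.6612)/1.1=8.4953; Δ=(6.8301−20.6612)/(87.7212−55.0116)=-0.4228; B=V−Δ·S=39.9295
Node (0,0) S=63.0000: V=(p*·8.4953+(1−p*)·18.7829)/1.1=9.4234; Δ=(8.4953−18.7829)/(74.3400−46.6200)=-0.3711; B=V−Δ·S=32.8042
Root portfolio cost Δ·63+B reproduces V0=9.4234.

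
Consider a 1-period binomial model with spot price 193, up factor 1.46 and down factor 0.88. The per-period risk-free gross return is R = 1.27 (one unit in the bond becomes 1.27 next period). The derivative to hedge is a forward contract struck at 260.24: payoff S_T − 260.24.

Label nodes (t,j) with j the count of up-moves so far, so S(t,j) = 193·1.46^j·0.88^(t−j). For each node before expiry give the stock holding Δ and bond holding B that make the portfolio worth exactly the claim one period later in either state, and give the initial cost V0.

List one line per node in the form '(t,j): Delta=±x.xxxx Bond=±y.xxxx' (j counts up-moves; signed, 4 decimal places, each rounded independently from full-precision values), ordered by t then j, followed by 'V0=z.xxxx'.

Under the risk-neutral measure, an up-move has probability p* = (R−d)/(u−d) = 0.6724 and values discount at R = 1.27.
At expiry t=1: V(1,0)=-90.4000, V(1,1)=21.5400
Node (0,0) S=193.0000: V=(p*·21.5400+(1−p*)·-90.4000)/1.27=-11.9134; Δ=(21.5400−-90.4000)/(281.7800−169.8400)=1.0000; B=V−Δ·S=-204.9134
Check: Δ(0,0)·S0 + B(0,0) = -11.9134 = V0.

(0,0): Delta=1.0000 Bond=-204.9134
V0=-11.9134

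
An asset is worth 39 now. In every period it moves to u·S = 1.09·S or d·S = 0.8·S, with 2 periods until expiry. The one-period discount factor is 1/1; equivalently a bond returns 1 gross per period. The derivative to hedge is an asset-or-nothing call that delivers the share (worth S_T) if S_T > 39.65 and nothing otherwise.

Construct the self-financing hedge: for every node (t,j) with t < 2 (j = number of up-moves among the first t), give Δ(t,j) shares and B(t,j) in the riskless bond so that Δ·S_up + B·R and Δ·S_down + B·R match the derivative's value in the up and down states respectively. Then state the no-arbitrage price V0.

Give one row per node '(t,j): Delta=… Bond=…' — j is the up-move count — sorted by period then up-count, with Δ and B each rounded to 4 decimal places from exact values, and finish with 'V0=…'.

(0,0): Delta=2.8254 Bond=-88.1539
(1,0): Delta=0.0000 Bond=0.0000
(1,1): Delta=3.7586 Bond=-127.8232
V0=22.0385

Risk-neutral probability p* = (R−d)/(u−d) = (1−0.8)/(1.09−0.8) = 0.6897.
Payoff layer (t=2): V(2,0)=0.0000, V(2,1)=0.0000, V(2,2)=46.3359
Node (1,0) S=31.2000: V=(p*·0.0000+(1−p*)·0.0000)/1=0.0000; Δ=(0.0000−0.0000)/(34.0080−24.9600)=0.0000; B=V−Δ·S=0.0000
Node (1,1) S=42.5100: V=(p*·46.3359+(1−p*)·0.0000)/1=31.9558; Δ=(46.3359−0.0000)/(46.3359−34.0080)=3.7586; B=V−Δ·S=-127.8232
Node (0,0) S=39.0000: V=(p*·31.9558+(1−p*)·0.0000)/1=22.0385; Δ=(31.9558−0.0000)/(42.5100−31.2000)=2.8254; B=V−Δ·S=-88.1539
The time-0 hedge costs 22.0385, which is the no-arbitrage price.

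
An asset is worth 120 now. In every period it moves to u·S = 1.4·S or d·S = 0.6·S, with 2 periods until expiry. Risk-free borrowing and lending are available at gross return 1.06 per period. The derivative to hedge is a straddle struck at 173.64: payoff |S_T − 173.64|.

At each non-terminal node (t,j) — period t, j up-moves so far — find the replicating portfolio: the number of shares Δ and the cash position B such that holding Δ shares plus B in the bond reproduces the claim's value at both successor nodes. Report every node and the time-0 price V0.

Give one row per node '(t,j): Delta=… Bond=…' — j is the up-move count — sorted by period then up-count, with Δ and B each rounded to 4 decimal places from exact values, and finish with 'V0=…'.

Under the risk-neutral measure, an up-move has probability p* = (R−d)/(u−d) = 0.5750 and values discount at R = 1.06.
At expiry t=2: V(2,0)=130.4400, V(2,1)=72.8400, V(2,2)=61.5600
  t=1,j=0: stock 72.0000 → up 100.8000 (V=72.8400), down 43.2000 (V=130.4400). Price 91.8113; hedge Δ=-1.0000, bond B=163.8113.
  t=1,j=1: stock 168.0000 → up 235.2000 (V=61.5600), down 100.8000 (V=72.8400). Price 62.5981; hedge Δ=-0.0839, bond B=76.6981.
  t=0,j=0: stock 120.0000 → up 168.0000 (V=62.5981), down 72.0000 (V=91.8113). Price 70.7677; hedge Δ=-0.3043, bond B=107.2842.
Self-financing check: at every node Δ·S+B equals the discounted successor values.

(0,0): Delta=-0.3043 Bond=107.2842
(1,0): Delta=-1.0000 Bond=163.8113
(1,1): Delta=-0.0839 Bond=76.6981
V0=70.7677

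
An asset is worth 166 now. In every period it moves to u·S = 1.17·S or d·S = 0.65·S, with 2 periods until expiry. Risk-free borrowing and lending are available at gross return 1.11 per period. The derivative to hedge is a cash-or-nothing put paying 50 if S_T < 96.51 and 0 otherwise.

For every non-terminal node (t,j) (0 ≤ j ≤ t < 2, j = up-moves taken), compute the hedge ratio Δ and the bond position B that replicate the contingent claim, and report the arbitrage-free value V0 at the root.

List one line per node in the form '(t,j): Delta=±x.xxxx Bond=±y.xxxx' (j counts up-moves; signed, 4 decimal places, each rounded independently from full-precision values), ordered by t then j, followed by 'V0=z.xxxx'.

(0,0): Delta=-0.0602 Bond=10.5355
(1,0): Delta=-0.8911 Bond=101.3514
(1,1): Delta=0.0000 Bond=0.0000
V0=0.5403

Under the risk-neutral measure, an up-move has probability p* = (R−d)/(u−d) = 0.8846 and values discount at R = 1.11.
Terminal values V(2,·): V(2,0)=50.0000, V(2,1)=0.0000, V(2,2)=0.0000
Node (1,0) S=107.9000: V=(p*·0.0000+(1−p*)·50.0000)/1.11=5.1975; Δ=(0.0000−50.0000)/(126.2430−70.1350)=-0.8911; B=V−Δ·S=101.3514
Node (1,1) S=194.2200: V=(p*·0.0000+(1−p*)·0.0000)/1.11=0.0000; Δ=(0.0000−0.0000)/(227.2374−126.2430)=0.0000; B=V−Δ·S=0.0000
Node (0,0) S=166.0000: V=(p*·0.0000+(1−p*)·5.1975)/1.11=0.5403; Δ=(0.0000−5.1975)/(194.2200−107.9000)=-0.0602; B=V−Δ·S=10.5355
The time-0 hedge costs 0.5403, which is the no-arbitrage price.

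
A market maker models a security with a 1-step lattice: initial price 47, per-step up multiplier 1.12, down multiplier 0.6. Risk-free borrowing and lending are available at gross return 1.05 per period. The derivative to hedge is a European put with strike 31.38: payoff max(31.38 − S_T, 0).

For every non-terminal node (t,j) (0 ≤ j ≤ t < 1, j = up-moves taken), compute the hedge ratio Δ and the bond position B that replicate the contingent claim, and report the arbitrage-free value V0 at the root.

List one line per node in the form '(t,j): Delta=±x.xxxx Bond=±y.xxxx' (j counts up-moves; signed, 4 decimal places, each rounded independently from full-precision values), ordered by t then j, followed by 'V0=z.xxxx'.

(0,0): Delta=-0.1301 Bond=6.5231
V0=0.4077

Under the risk-neutral measure, an up-move has probability p* = (R−d)/(u−d) = 0.8654 and values discount at R = 1.05.
Terminal payoffs: V(1,0)=3.1800, V(1,1)=0.0000
Node (0,0) S=47.0000: V=(p*·0.0000+(1−p*)·3.1800)/1.05=0.4077; Δ=(0.0000−3.1800)/(52.6400−28.2000)=-0.1301; B=V−Δ·S=6.5231
Self-financing check: at every node Δ·S+B equals the discounted successor values.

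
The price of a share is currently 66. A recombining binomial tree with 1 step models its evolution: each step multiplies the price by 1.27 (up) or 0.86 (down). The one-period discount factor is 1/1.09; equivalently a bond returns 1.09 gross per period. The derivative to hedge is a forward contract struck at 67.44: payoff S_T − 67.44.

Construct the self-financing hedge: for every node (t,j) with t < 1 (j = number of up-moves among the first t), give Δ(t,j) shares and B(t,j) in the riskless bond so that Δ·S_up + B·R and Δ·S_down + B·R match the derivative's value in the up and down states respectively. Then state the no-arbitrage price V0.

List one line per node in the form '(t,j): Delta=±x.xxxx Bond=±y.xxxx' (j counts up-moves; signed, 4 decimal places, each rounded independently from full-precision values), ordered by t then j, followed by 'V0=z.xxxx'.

(0,0): Delta=1.0000 Bond=-61.8716
V0=4.1284

The replicating-portfolio and risk-neutral prices coincide; use p* = (1.09−0.86)/(1.27−0.86) = 0.5610 for the latter.
Terminal payoffs: V(1,0)=-10.6800, V(1,1)=16.3800
  t=0,j=0: stock 66.0000 → up 83.8200 (V=16.3800), down 56.7600 (V=-10.6800). Price 4.1284; hedge Δ=1.0000, bond B=-61.8716.
Check: Δ(0,0)·S0 + B(0,0) = 4.1284 = V0.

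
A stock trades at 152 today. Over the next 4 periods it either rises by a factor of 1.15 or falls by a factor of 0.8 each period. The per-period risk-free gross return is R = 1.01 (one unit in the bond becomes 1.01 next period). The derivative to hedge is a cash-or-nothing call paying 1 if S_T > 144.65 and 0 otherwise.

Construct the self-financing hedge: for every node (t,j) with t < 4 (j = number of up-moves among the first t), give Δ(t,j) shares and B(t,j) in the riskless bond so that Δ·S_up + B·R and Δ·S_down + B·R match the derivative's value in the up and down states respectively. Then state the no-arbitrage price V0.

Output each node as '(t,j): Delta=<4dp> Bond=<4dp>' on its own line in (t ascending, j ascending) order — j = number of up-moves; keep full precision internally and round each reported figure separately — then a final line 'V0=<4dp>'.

The replicating-portfolio and risk-neutral prices coincide; use p* = (1.01−0.8)/(1.15−0.8) = 0.6000 for the latter.
Terminal values V(4,·): V(4,0)=0.0000, V(4,1)=0.0000, V(4,2)=0.0000, V(4,3)=1.0000, V(4,4)=1.0000
  t=3,j=0: stock 77.8240 → up 89.4976 (V=0.0000), down 62.2592 (V=0.0000). Price 0.0000; hedge Δ=0.0000, bond B=0.0000.
  t=3,j=1: stock 111.8720 → up 128.6528 (V=0.0000), down 89.4976 (V=0.0000). Price 0.0000; hedge Δ=0.0000, bond B=0.0000.
  t=3,j=2: stock 160.8160 → up 184.9384 (V=1.0000), down 128.6528 (V=0.0000). Price 0.5941; hedge Δ=0.0178, bond B=-2.2631.
  t=3,j=3: stock 231.1730 → up 265.8489 (V=1.0000), down 184.9384 (V=1.0000). Price 0.9901; hedge Δ=0.0000, bond B=0.9901.
  t=2,j=0: stock 97.2800 → up 111.8720 (V=0.0000), down 77.8240 (V=0.0000). Price 0.0000; hedge Δ=0.0000, bond B=0.0000.
  t=2,j=1: stock 139.8400 → up 160.8160 (V=0.5941), down 111.8720 (V=0.0000). Price 0.3529; hedge Δ=0.0121, bond B=-1.3444.
  t=2,j=2: stock 201.0200 → up 231.1730 (V=0.9901), down 160.8160 (V=0.5941). Price 0.8234; hedge Δ=0.0056, bond B=-0.3081.
  t=1,j=0: stock 121.6000 → up 139.8400 (V=0.3529), down 97.2800 (V=0.0000). Price 0.2096; hedge Δ=0.0083, bond B=-0.7987.
  t=1,j=1: stock 174.8000 → up 201.0200 (V=0.8234), down 139.8400 (V=0.3529). Price 0.6289; hedge Δ=0.0077, bond B=-0.7155.
  t=0,j=0: stock 152.0000 → up 174.8000 (V=0.6289), down 121.6000 (V=0.2096). Price 0.4567; hedge Δ=0.0079, bond B=-0.7413.
Root portfolio cost Δ·152+B reproduces V0=0.4567.

(0,0): Delta=0.0079 Bond=-0.7413
(1,0): Delta=0.0083 Bond=-0.7987
(1,1): Delta=0.0077 Bond=-0.7155
(2,0): Delta=0.0000 Bond=0.0000
(2,1): Delta=0.0121 Bond=-1.3444
(2,2): Delta=0.0056 Bond=-0.3081
(3,0): Delta=0.0000 Bond=0.0000
(3,1): Delta=0.0000 Bond=0.0000
(3,2): Delta=0.0178 Bond=-2.2631
(3,3): Delta=0.0000 Bond=0.9901
V0=0.4567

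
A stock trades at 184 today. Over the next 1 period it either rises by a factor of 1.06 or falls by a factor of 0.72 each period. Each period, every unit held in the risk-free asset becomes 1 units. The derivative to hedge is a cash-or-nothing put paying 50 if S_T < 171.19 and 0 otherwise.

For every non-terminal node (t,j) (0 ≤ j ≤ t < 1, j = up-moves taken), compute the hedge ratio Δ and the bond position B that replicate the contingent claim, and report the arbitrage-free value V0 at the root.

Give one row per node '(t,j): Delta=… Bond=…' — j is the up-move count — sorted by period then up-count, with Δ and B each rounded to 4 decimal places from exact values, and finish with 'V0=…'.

(0,0): Delta=-0.7992 Bond=155.8824
V0=8.8235

Since d<R<u, set p* = (R−d)/(u−d) = 0.8235; price each node as the discounted p*-expectation of its children.
Terminal values V(1,·): V(1,0)=50.0000, V(1,1)=0.0000
  t=0,j=0: stock 184.0000 → up 195.0400 (V=0.0000), down 132.4800 (V=50.0000). Price 8.8235; hedge Δ=-0.7992, bond B=155.8824.
Check: Δ(0,0)·S0 + B(0,0) = 8.8235 = V0.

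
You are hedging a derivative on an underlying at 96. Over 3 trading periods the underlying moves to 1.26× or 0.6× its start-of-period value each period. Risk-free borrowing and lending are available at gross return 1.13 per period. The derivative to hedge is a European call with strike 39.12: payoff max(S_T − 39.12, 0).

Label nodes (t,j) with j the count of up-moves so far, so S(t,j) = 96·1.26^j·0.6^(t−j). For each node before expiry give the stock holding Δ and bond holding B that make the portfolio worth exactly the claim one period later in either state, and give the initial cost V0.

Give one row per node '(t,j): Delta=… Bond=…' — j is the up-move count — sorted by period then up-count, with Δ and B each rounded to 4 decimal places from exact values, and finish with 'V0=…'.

Since d<R<u, set p* = (R−d)/(u−d) = 0.8030; price each node as the discounted p*-expectation of its children.
At expiry t=3: V(3,0)=0.0000, V(3,1)=4.4256, V(3,2)=52.3258, V(3,3)=152.9161
(2,0): S=34.5600. Δ = (V_up−V_dn)/(S_up−S_dn) = (4.4256−0.0000)/(43.5456−20.7360) = 0.1940. V = [p*·4.4256 + (1−p*)·0.0000]/1.13 = 3.1450. B = V − Δ·S = -3.5604.
(2,1): S=72.5760. Δ = (V_up−V_dn)/(S_up−S_dn) = (52.3258−4.4256)/(91.4458−43.5456) = 1.0000. V = [p*·52.3258 + (1−p*)·4.4256]/1.13 = 37.9565. B = V − Δ·S = -34.6195.
(2,2): S=152.4096. Δ = (V_up−V_dn)/(S_up−S_dn) = (152.9161−52.3258)/(192.0361−91.4458) = 1.0000. V = [p*·152.9161 + (1−p*)·52.3258]/1.13 = 117.7901. B = V − Δ·S = -34.6195.
(1,0): S=57.6000. Δ = (V_up−V_dn)/(S_up−S_dn) = (37.9565−3.1450)/(72.5760−34.5600) = 0.9157. V = [p*·37.9565 + (1−p*)·3.1450]/1.13 = 27.5219. B = V − Δ·S = -25.2228.
(1,1): S=120.9600. Δ = (V_up−V_dn)/(S_up−S_dn) = (117.7901−37.9565)/(152.4096−72.5760) = 1.0000. V = [p*·117.7901 + (1−p*)·37.9565]/1.13 = 90.3233. B = V − Δ·S = -30.6367.
(0,0): S=96.0000. Δ = (V_up−V_dn)/(S_up−S_dn) = (90.3233−27.5219)/(120.9600−57.6000) = 0.9912. V = [p*·90.3233 + (1−p*)·27.5219]/1.13 = 68.9852. B = V − Δ·S = -26.1684.
Each (Δ,B) replicates both successor values, so the strategy is self-financing and V0 is arbitrage-free.

(0,0): Delta=0.9912 Bond=-26.1684
(1,0): Delta=0.9157 Bond=-25.2228
(1,1): Delta=1.0000 Bond=-30.6367
(2,0): Delta=0.1940 Bond=-3.5604
(2,1): Delta=1.0000 Bond=-34.6195
(2,2): Delta=1.0000 Bond=-34.6195
V0=68.9852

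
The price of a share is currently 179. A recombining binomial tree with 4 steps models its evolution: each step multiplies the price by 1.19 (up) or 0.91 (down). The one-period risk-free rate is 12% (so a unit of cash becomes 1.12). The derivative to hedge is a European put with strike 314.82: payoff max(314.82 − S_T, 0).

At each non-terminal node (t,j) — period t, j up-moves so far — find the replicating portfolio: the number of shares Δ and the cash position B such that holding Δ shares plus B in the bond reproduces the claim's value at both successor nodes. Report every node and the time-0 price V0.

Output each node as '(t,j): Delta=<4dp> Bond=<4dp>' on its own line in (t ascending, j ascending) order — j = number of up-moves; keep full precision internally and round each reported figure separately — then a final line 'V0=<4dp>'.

Risk-neutral probability p* = (R−d)/(u−d) = (1.12−0.91)/(1.19−0.91) = 0.7500.
Payoff layer (t=4): V(4,0)=192.0708, V(4,1)=154.3018, V(4,2)=104.9116, V(4,3)=40.3245, V(4,4)=0.0000
  t=3,j=0: stock 134.8892 → up 160.5182 (V=154.3018), down 122.7492 (V=192.0708). Price 146.2001; hedge Δ=-1.0000, bond B=281.0893.
  t=3,j=1: stock 176.3936 → up 209.9084 (V=104.9116), down 160.5182 (V=154.3018). Price 104.6957; hedge Δ=-1.0000, bond B=281.0893.
  t=3,j=2: stock 230.6685 → up 274.4955 (V=40.3245), down 209.9084 (V=104.9116). Price 50.4208; hedge Δ=-1.0000, bond B=281.0893.
  t=3,j=3: stock 301.6435 → up 358.9557 (V=0.0000), down 274.4955 (V=40.3245). Price 9.0010; hedge Δ=-0.4774, bond B=153.0169.
  t=2,j=0: stock 148.2299 → up 176.3936 (V=104.6957), down 134.8892 (V=146.2001). Price 102.7427; hedge Δ=-1.0000, bond B=250.9726.
  t=2,j=1: stock 193.8391 → up 230.6685 (V=50.4208), down 176.3936 (V=104.6957). Price 57.1335; hedge Δ=-1.0000, bond B=250.9726.
  t=2,j=2: stock 253.4819 → up 301.6435 (V=9.0010), down 230.6685 (V=50.4208). Price 17.2821; hedge Δ=-0.5836, bond B=165.2098.
  t=1,j=0: stock 162.8900 → up 193.8391 (V=57.1335), down 148.2299 (V=102.7427). Price 61.1927; hedge Δ=-1.0000, bond B=224.0827.
  t=1,j=1: stock 213.0100 → up 253.4819 (V=17.2821), down 193.8391 (V=57.1335). Price 24.3258; hedge Δ=-0.6682, bond B=166.6522.
  t=0,j=0: stock 179.0000 → up 213.0100 (V=24.3258), down 162.8900 (V=61.1927). Price 29.9487; hedge Δ=-0.7356, bond B=161.6159.
The time-0 hedge costs 29.9487, which is the no-arbitrage price.

(0,0): Delta=-0.7356 Bond=161.6159
(1,0): Delta=-1.0000 Bond=224.0827
(1,1): Delta=-0.6682 Bond=166.6522
(2,0): Delta=-1.0000 Bond=250.9726
(2,1): Delta=-1.0000 Bond=250.9726
(2,2): Delta=-0.5836 Bond=165.2098
(3,0): Delta=-1.0000 Bond=281.0893
(3,1): Delta=-1.0000 Bond=281.0893
(3,2): Delta=-1.0000 Bond=281.0893
(3,3): Delta=-0.4774 Bond=153.0169
V0=29.9487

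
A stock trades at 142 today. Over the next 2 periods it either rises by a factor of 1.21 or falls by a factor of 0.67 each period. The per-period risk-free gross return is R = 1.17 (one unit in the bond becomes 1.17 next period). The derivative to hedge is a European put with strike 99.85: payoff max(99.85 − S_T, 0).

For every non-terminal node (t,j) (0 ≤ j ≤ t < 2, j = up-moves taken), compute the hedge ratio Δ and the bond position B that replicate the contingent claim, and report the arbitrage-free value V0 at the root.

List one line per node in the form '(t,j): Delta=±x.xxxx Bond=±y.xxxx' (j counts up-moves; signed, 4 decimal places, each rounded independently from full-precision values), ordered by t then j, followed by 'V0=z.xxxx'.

No-arbitrage ⇒ martingale measure with p* = (R−d)/(u−d) = 0.9259.
Terminal values V(2,·): V(2,0)=36.1062, V(2,1)=0.0000, V(2,2)=0.0000
Node (1,0) S=95.1400: V=(p*·0.0000+(1−p*)·36.1062)/1.17=2.2859; Δ=(0.0000−36.1062)/(115.1194−63.7438)=-0.7028; B=V−Δ·S=69.1493
Node (1,1) S=171.8200: V=(p*·0.0000+(1−p*)·0.0000)/1.17=0.0000; Δ=(0.0000−0.0000)/(207.9022−115.1194)=0.0000; B=V−Δ·S=0.0000
Node (0,0) S=142.0000: V=(p*·0.0000+(1−p*)·2.2859)/1.17=0.1447; Δ=(0.0000−2.2859)/(171.8200−95.1400)=-0.0298; B=V−Δ·S=4.3779
The time-0 hedge costs 0.1447, which is the no-arbitrage price.

(0,0): Delta=-0.0298 Bond=4.3779
(1,0): Delta=-0.7028 Bond=69.1493
(1,1): Delta=0.0000 Bond=0.0000
V0=0.1447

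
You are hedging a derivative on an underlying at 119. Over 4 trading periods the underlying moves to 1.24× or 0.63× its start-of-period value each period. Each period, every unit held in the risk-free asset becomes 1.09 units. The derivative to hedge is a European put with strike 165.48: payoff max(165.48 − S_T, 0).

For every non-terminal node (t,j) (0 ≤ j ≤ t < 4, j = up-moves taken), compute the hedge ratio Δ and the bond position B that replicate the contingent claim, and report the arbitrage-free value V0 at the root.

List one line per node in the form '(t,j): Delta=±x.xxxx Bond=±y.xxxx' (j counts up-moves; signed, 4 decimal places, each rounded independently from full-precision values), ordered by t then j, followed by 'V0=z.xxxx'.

(0,0): Delta=-0.4715 Bond=80.8783
(1,0): Delta=-1.0000 Bond=127.7809
(1,1): Delta=-0.3839 Bond=75.2366
(2,0): Delta=-1.0000 Bond=139.2812
(2,1): Delta=-1.0000 Bond=139.2812
(2,2): Delta=-0.2818 Bond=63.3318
(3,0): Delta=-1.0000 Bond=151.8165
(3,1): Delta=-1.0000 Bond=151.8165
(3,2): Delta=-1.0000 Bond=151.8165
(3,3): Delta=-0.1629 Bond=42.0365
V0=24.7729

Since d<R<u, set p* = (R−d)/(u−d) = 0.7541; price each node as the discounted p*-expectation of its children.
Terminal payoffs: V(4,0)=146.7340, V(4,1)=128.5831, V(4,2)=92.8575, V(4,3)=22.5404, V(4,4)=0.0000
  t=3,j=0: stock 29.7556 → up 36.8969 (V=128.5831), down 18.7460 (V=146.7340). Price 122.0609; hedge Δ=-1.0000, bond B=151.8165.
  t=3,j=1: stock 58.5666 → up 72.6225 (V=92.8575), down 36.8969 (V=128.5831). Price 93.2499; hedge Δ=-1.0000, bond B=151.8165.
  t=3,j=2: stock 115.2739 → up 142.9396 (V=22.5404), down 72.6225 (V=92.8575). Price 36.5426; hedge Δ=-1.0000, bond B=151.8165.
  t=3,j=3: stock 226.8883 → up 281.3414 (V=0.0000), down 142.9396 (V=22.5404). Price 5.0851; hedge Δ=-0.1629, bond B=42.0365.
  t=2,j=0: stock 47.2311 → up 58.5666 (V=93.2499), down 29.7556 (V=122.0609). Price 92.0501; hedge Δ=-1.0000, bond B=139.2812.
  t=2,j=1: stock 92.9628 → up 115.2739 (V=36.5426), down 58.5666 (V=93.2499). Price 46.3184; hedge Δ=-1.0000, bond B=139.2812.
  t=2,j=2: stock 182.9744 → up 226.8883 (V=5.0851), down 115.2739 (V=36.5426). Price 11.7620; hedge Δ=-0.2818, bond B=63.3318.
  t=1,j=0: stock 74.9700 → up 92.9628 (V=46.3184), down 47.2311 (V=92.0501). Price 52.8109; hedge Δ=-1.0000, bond B=127.7809.
  t=1,j=1: stock 147.5600 → up 182.9744 (V=11.7620), down 92.9628 (V=46.3184). Price 18.5866; hedge Δ=-0.3839, bond B=75.2366.
  t=0,j=0: stock 119.0000 → up 147.5600 (V=18.5866), down 74.9700 (V=52.8109). Price 24.7729; hedge Δ=-0.4715, bond B=80.8783.
Self-financing check: at every node Δ·S+B equals the discounted successor values.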